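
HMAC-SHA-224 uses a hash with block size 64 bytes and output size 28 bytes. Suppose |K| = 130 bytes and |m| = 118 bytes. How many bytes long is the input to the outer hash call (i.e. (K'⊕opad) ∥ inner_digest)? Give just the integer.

92

Key is 130 > 64 bytes, so it is hashed to 28 bytes then zero-padded to 64: |K'| = 64.
Outer input = (K'⊕opad) ∥ H(inner) → 64 + 28 = 92 bytes.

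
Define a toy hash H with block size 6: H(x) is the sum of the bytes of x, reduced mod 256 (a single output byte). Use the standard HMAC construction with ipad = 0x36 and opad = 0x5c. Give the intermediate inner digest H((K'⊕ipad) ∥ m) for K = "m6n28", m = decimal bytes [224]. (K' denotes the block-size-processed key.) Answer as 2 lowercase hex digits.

Key "m6n28" = 6d 36 6e 32 38 is 5 bytes ≤ B = 6; zero-pad to 6 bytes: K' = 6d 36 6e 32 38 00.
K' ⊕ ipad = 5b 00 58 04 0e 36.
Inner input = 5b 00 58 04 0e 36 ∥ e0.
Inner hash: sum = 91+0+88+4+14+54+224 = 475; mod 256 = 219 → db.

db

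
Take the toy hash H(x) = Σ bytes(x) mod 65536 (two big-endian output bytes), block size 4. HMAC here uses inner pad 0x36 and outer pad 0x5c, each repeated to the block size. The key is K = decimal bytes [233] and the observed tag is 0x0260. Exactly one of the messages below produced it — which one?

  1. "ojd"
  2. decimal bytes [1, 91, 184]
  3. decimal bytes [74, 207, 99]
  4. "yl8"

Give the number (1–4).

Key decimal bytes [233] = e9 is 1 byte ≤ B = 4; zero-pad to 4 bytes: K' = e9 00 00 00.
K' ⊕ ipad = df 36 36 36; K' ⊕ opad = b5 5c 5c 5c.
m1: inner = H(df 36 36 36 6f 6a 64) = 02 be; tag = H(b5 5c 5c 5c 02 be) = 0289
m2: inner = H(df 36 36 36 01 5b b8) = 02 95; tag = H(b5 5c 5c 5c 02 95) = 0260 ← matches
m3: inner = H(df 36 36 36 4a cf 63) = 02 fd; tag = H(b5 5c 5c 5c 02 fd) = 02c8
m4: inner = H(df 36 36 36 79 6c 38) = 02 9e; tag = H(b5 5c 5c 5c 02 9e) = 0269

2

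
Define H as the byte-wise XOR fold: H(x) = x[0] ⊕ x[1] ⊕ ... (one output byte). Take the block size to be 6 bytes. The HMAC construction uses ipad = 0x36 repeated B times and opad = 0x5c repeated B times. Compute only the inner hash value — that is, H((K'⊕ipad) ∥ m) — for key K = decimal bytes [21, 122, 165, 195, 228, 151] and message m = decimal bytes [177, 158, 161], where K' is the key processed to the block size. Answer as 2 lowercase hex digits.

f4

Key decimal bytes [21, 122, 165, 195, 228, 151] = 15 7a a5 c3 e4 97 is exactly B = 6 bytes: K' = 15 7a a5 c3 e4 97.
K' ⊕ ipad = 23 4c 93 f5 d2 a1.
Inner input = 23 4c 93 f5 d2 a1 ∥ b1 9e a1.
Inner hash: XOR 23⊕4c⊕93⊕f5⊕d2⊕a1⊕b1⊕9e⊕a1 = f4.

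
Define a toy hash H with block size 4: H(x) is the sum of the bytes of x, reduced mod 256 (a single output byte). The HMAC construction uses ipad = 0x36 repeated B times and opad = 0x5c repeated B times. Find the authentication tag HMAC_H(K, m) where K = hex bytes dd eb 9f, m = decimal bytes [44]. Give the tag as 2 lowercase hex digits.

Key hex bytes dd eb 9f is 3 bytes ≤ B = 4; zero-pad to 4 bytes: K' = dd eb 9f 00.
K' ⊕ ipad = eb dd a9 36.  K' ⊕ opad = 81 b7 c3 5c.
Inner input = (K'⊕ipad) ∥ m = eb dd a9 36 ∥ 2c.
Inner hash: sum = 235+221+169+54+44 = 723; mod 256 = 211 → d3.
Outer input = (K'⊕opad) ∥ inner = 81 b7 c3 5c ∥ d3.
Outer hash (tag): sum = 129+183+195+92+211 = 810; mod 256 = 42 → 2a.

2a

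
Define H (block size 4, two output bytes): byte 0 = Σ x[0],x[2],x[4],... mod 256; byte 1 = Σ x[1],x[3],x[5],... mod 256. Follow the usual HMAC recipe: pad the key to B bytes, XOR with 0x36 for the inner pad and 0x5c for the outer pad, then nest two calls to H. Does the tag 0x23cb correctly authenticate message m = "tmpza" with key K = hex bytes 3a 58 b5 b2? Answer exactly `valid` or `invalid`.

Key hex bytes 3a 58 b5 b2 is exactly B = 4 bytes: K' = 3a 58 b5 b2.
K' ⊕ ipad = 0c 6e 83 84; K' ⊕ opad = 66 04 e9 ee.
Inner hash: even-index sum = 468 mod 256 = 212; odd-index sum = 473 mod 256 = 217 → d4 d9.
Outer hash (recomputed tag): even-index sum = 547 mod 256 = 35; odd-index sum = 459 mod 256 = 203 → 23 cb.
Recomputed tag = 23cb; claimed = 23cb → match.

valid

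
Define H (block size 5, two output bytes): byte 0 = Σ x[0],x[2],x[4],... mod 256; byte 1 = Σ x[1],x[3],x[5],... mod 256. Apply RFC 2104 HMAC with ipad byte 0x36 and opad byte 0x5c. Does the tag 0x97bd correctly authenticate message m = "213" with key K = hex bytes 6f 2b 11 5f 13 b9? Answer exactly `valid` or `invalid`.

Key hex bytes 6f 2b 11 5f 13 b9 is 6 bytes > B = 5, so hash it first: H(key) = 93 43, then zero-pad to 5 bytes: K' = 93 43 00 00 00.
K' ⊕ ipad = a5 75 36 36 36; K' ⊕ opad = cf 1f 5c 5c 5c.
Inner hash: even-index sum = 322 mod 256 = 66; odd-index sum = 272 mod 256 = 16 → 42 10.
Outer hash (recomputed tag): even-index sum = 407 mod 256 = 151; odd-index sum = 189 mod 256 = 189 → 97 bd.
Recomputed tag = 97bd; claimed = 97bd → match.

valid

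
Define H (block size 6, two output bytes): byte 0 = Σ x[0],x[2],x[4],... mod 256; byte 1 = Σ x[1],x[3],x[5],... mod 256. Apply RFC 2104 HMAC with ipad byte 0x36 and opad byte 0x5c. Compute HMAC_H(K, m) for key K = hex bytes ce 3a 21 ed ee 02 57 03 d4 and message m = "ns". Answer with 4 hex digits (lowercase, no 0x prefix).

Key hex bytes ce 3a 21 ed ee 02 57 03 d4 is 9 bytes > B = 6, so hash it first: H(key) = 08 2c, then zero-pad to 6 bytes: K' = 08 2c 00 00 00 00.
K' ⊕ ipad = 3e 1a 36 36 36 36.  K' ⊕ opad = 54 70 5c 5c 5c 5c.
Inner input = (K'⊕ipad) ∥ m = 3e 1a 36 36 36 36 ∥ 6e 73.
Inner hash: even-index sum = 280 mod 256 = 24; odd-index sum = 249 mod 256 = 249 → 18 f9.
Outer input = (K'⊕opad) ∥ inner = 54 70 5c 5c 5c 5c ∥ 18 f9.
Outer hash (tag): even-index sum = 292 mod 256 = 36; odd-index sum = 545 mod 256 = 33 → 24 21.

2421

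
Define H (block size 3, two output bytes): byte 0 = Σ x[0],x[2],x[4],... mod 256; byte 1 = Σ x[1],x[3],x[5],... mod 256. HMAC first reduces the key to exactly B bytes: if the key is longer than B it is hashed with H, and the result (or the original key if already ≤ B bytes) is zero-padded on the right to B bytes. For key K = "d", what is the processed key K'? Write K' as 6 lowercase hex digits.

Key "d" = 64 is 1 byte ≤ B = 3; zero-pad to 3 bytes: K' = 64 00 00.

640000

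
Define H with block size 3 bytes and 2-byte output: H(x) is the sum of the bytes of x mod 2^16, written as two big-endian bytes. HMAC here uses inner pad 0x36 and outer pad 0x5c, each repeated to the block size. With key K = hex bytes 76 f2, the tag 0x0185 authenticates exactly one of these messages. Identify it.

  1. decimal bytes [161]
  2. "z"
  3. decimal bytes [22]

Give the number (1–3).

Key hex bytes 76 f2 is 2 bytes ≤ B = 3; zero-pad to 3 bytes: K' = 76 f2 00.
K' ⊕ ipad = 40 c4 36; K' ⊕ opad = 2a ae 5c.
m1: inner = H(40 c4 36 a1) = 01 db; tag = H(2a ae 5c 01 db) = 0210
m2: inner = H(40 c4 36 7a) = 01 b4; tag = H(2a ae 5c 01 b4) = 01e9
m3: inner = H(40 c4 36 16) = 01 50; tag = H(2a ae 5c 01 50) = 0185 ← matches

3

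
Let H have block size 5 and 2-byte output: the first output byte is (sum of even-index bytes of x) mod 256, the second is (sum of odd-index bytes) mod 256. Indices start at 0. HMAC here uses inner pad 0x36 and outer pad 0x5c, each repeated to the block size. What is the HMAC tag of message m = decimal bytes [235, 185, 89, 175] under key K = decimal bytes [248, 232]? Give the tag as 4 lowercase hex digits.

Key decimal bytes [248, 232] = f8 e8 is 2 bytes ≤ B = 5; zero-pad to 5 bytes: K' = f8 e8 00 00 00.
K' ⊕ ipad = ce de 36 36 36.  K' ⊕ opad = a4 b4 5c 5c 5c.
Inner input = (K'⊕ipad) ∥ m = ce de 36 36 36 ∥ eb b9 59 af.
Inner hash: even-index sum = 674 mod 256 = 162; odd-index sum = 600 mod 256 = 88 → a2 58.
Outer input = (K'⊕opad) ∥ inner = a4 b4 5c 5c 5c ∥ a2 58.
Outer hash (tag): even-index sum = 436 mod 256 = 180; odd-index sum = 434 mod 256 = 178 → b4 b2.

b4b2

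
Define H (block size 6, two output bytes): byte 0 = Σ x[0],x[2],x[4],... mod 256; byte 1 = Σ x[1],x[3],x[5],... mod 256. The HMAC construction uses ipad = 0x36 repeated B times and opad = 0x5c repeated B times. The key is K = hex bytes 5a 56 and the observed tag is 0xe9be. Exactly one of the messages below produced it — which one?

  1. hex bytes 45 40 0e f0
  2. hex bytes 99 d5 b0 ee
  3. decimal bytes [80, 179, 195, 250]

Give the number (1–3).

Key hex bytes 5a 56 is 2 bytes ≤ B = 6; zero-pad to 6 bytes: K' = 5a 56 00 00 00 00.
K' ⊕ ipad = 6c 60 36 36 36 36; K' ⊕ opad = 06 0a 5c 5c 5c 5c.
m1: inner = H(6c 60 36 36 36 36 45 40 0e f0) = 2b fc; tag = H(06 0a 5c 5c 5c 5c 2b fc) = e9be ← matches
m2: inner = H(6c 60 36 36 36 36 99 d5 b0 ee) = 21 8f; tag = H(06 0a 5c 5c 5c 5c 21 8f) = df51
m3: inner = H(6c 60 36 36 36 36 50 b3 c3 fa) = eb 79; tag = H(06 0a 5c 5c 5c 5c eb 79) = a93b

1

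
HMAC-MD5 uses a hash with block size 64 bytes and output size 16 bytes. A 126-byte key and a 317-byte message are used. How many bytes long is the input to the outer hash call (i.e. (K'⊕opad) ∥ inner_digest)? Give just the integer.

Key is 126 > 64 bytes, so it is hashed to 16 bytes then zero-padded to 64: |K'| = 64.
Outer input = (K'⊕opad) ∥ H(inner) → 64 + 16 = 80 bytes.

80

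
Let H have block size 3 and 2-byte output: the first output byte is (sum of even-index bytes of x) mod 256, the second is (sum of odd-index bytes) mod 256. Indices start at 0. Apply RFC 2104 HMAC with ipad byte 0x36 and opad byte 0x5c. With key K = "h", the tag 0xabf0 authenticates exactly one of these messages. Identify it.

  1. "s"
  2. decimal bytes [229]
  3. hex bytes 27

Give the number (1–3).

Key "h" = 68 is 1 byte ≤ B = 3; zero-pad to 3 bytes: K' = 68 00 00.
K' ⊕ ipad = 5e 36 36; K' ⊕ opad = 34 5c 5c.
m1: inner = H(5e 36 36 73) = 94 a9; tag = H(34 5c 5c 94 a9) = 39f0
m2: inner = H(5e 36 36 e5) = 94 1b; tag = H(34 5c 5c 94 1b) = abf0 ← matches
m3: inner = H(5e 36 36 27) = 94 5d; tag = H(34 5c 5c 94 5d) = edf0

2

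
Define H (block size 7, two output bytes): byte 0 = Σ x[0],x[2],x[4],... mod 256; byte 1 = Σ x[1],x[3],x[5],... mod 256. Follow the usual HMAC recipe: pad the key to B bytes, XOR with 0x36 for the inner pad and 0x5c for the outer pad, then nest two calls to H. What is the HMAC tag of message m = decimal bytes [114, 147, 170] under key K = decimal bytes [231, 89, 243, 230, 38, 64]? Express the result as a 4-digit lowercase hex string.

Key decimal bytes [231, 89, 243, 230, 38, 64] = e7 59 f3 e6 26 40 is 6 bytes ≤ B = 7; zero-pad to 7 bytes: K' = e7 59 f3 e6 26 40 00.
K' ⊕ ipad = d1 6f c5 d0 10 76 36.  K' ⊕ opad = bb 05 af ba 7a 1c 5c.
Inner input = (K'⊕ipad) ∥ m = d1 6f c5 d0 10 76 36 ∥ 72 93 aa.
Inner hash: even-index sum = 623 mod 256 = 111; odd-index sum = 721 mod 256 = 209 → 6f d1.
Outer input = (K'⊕opad) ∥ inner = bb 05 af ba 7a 1c 5c ∥ 6f d1.
Outer hash (tag): even-index sum = 785 mod 256 = 17; odd-index sum = 330 mod 256 = 74 → 11 4a.

114a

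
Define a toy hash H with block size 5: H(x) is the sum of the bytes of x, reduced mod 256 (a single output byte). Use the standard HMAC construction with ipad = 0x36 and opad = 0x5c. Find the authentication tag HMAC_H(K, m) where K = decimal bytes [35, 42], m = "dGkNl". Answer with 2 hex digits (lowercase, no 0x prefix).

Key decimal bytes [35, 42] = 23 2a is 2 bytes ≤ B = 5; zero-pad to 5 bytes: K' = 23 2a 00 00 00.
K' ⊕ ipad = 15 1c 36 36 36.  K' ⊕ opad = 7f 76 5c 5c 5c.
Inner input = (K'⊕ipad) ∥ m = 15 1c 36 36 36 ∥ 64 47 6b 4e 6c.
Inner hash: sum = 21+28+54+54+54+100+71+107+78+108 = 675; mod 256 = 163 → a3.
Outer input = (K'⊕opad) ∥ inner = 7f 76 5c 5c 5c ∥ a3.
Outer hash (tag): sum = 127+118+92+92+92+163 = 684; mod 256 = 172 → ac.

ac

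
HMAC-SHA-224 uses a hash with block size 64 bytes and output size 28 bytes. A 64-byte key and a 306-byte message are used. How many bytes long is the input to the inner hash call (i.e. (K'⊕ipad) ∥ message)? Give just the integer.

370

Key is 64 ≤ 64 bytes, zero-padded: |K'| = 64.
Inner input = (K'⊕ipad) ∥ m → 64 + 306 = 370 bytes.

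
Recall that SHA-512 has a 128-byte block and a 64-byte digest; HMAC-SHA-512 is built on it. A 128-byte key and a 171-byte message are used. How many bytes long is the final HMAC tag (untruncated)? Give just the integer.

The tag is one SHA-512 digest: 64 bytes.

64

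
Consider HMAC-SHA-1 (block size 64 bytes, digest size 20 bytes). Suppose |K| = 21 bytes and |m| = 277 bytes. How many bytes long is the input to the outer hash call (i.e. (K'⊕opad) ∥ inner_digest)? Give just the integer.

84

Key is 21 ≤ 64 bytes, zero-padded: |K'| = 64.
Outer input = (K'⊕opad) ∥ H(inner) → 64 + 20 = 84 bytes.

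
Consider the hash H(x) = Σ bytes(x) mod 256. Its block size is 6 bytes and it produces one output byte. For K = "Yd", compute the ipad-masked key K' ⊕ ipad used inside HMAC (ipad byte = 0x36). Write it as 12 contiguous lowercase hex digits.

Key "Yd" = 59 64 is 2 bytes ≤ B = 6; zero-pad to 6 bytes: K' = 59 64 00 00 00 00.
XOR each byte with 0x36: 59⊕36=6f, 64⊕36=52, 00⊕36=36, 00⊕36=36, 00⊕36=36, 00⊕36=36.

6f5236363636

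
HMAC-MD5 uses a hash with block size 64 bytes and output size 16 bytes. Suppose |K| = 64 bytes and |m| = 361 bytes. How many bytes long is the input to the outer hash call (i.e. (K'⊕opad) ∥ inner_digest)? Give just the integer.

80

Key is 64 ≤ 64 bytes, zero-padded: |K'| = 64.
Outer input = (K'⊕opad) ∥ H(inner) → 64 + 16 = 80 bytes.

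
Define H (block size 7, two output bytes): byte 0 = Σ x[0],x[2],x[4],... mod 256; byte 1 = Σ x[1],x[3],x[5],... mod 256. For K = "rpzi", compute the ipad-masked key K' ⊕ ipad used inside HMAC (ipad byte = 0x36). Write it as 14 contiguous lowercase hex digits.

Key "rpzi" = 72 70 7a 69 is 4 bytes ≤ B = 7; zero-pad to 7 bytes: K' = 72 70 7a 69 00 00 00.
XOR each byte with 0x36: 72⊕36=44, 70⊕36=46, 7a⊕36=4c, 69⊕36=5f, 00⊕36=36, 00⊕36=36, 00⊕36=36.

44464c5f363636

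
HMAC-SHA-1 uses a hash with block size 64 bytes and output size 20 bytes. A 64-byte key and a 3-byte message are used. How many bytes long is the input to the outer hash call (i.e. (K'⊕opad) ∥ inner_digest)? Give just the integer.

Key is 64 ≤ 64 bytes, zero-padded: |K'| = 64.
Outer input = (K'⊕opad) ∥ H(inner) → 64 + 20 = 84 bytes.

84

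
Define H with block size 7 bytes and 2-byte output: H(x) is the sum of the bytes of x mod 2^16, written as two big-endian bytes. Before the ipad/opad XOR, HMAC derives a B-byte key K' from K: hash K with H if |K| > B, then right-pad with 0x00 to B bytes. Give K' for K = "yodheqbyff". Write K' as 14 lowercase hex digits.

04310000000000

|K| = 10 > B = 7, so first hash the key.
H(K): sum = 121+111+100+104+101+113+98+121+102+102 = 1073 → 04 31.
Zero-pad H(K) = 04 31 to 7 bytes: K' = 04 31 00 00 00 00 00.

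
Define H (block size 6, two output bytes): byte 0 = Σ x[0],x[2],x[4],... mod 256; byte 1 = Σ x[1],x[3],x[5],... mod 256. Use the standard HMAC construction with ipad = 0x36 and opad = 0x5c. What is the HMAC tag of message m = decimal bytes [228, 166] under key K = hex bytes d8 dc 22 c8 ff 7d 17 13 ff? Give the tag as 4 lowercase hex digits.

Key hex bytes d8 dc 22 c8 ff 7d 17 13 ff is 9 bytes > B = 6, so hash it first: H(key) = 0f 34, then zero-pad to 6 bytes: K' = 0f 34 00 00 00 00.
K' ⊕ ipad = 39 02 36 36 36 36.  K' ⊕ opad = 53 68 5c 5c 5c 5c.
Inner input = (K'⊕ipad) ∥ m = 39 02 36 36 36 36 ∥ e4 a6.
Inner hash: even-index sum = 393 mod 256 = 137; odd-index sum = 276 mod 256 = 20 → 89 14.
Outer input = (K'⊕opad) ∥ inner = 53 68 5c 5c 5c 5c ∥ 89 14.
Outer hash (tag): even-index sum = 404 mod 256 = 148; odd-index sum = 308 mod 256 = 52 → 94 34.

9434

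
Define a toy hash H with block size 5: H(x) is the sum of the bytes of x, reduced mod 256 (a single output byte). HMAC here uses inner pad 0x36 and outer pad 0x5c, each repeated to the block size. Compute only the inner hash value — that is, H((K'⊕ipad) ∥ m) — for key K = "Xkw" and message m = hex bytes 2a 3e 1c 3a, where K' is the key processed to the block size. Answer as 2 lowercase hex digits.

Key "Xkw" = 58 6b 77 is 3 bytes ≤ B = 5; zero-pad to 5 bytes: K' = 58 6b 77 00 00.
K' ⊕ ipad = 6e 5d 41 36 36.
Inner input = 6e 5d 41 36 36 ∥ 2a 3e 1c 3a.
Inner hash: sum = 110+93+65+54+54+42+62+28+58 = 566; mod 256 = 54 → 36.

36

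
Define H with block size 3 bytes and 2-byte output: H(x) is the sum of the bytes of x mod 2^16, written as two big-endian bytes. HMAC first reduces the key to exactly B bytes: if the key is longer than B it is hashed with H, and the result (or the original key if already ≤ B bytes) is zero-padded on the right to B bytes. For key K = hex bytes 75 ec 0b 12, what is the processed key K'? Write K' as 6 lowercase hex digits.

017e00

|K| = 4 > B = 3, so first hash the key.
H(K): sum = 117+236+11+18 = 382 → 01 7e.
Zero-pad H(K) = 01 7e to 3 bytes: K' = 01 7e 00.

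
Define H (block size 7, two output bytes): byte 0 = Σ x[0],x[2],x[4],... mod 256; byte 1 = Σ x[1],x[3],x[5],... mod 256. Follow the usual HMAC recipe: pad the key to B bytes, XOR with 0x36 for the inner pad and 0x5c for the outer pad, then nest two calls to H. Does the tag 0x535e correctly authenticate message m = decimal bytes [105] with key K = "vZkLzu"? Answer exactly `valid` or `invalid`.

invalid

Key "vZkLzu" = 76 5a 6b 4c 7a 75 is 6 bytes ≤ B = 7; zero-pad to 7 bytes: K' = 76 5a 6b 4c 7a 75 00.
K' ⊕ ipad = 40 6c 5d 7a 4c 43 36; K' ⊕ opad = 2a 06 37 10 26 29 5c.
Inner hash: even-index sum = 287 mod 256 = 31; odd-index sum = 402 mod 256 = 146 → 1f 92.
Outer hash (recomputed tag): even-index sum = 373 mod 256 = 117; odd-index sum = 94 mod 256 = 94 → 75 5e.
Recomputed tag = 755e; claimed = 535e → mismatch.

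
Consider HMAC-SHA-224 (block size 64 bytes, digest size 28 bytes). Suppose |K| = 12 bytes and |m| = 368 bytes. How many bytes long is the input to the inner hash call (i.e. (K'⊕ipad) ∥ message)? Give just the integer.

Key is 12 ≤ 64 bytes, zero-padded: |K'| = 64.
Inner input = (K'⊕ipad) ∥ m → 64 + 368 = 432 bytes.

432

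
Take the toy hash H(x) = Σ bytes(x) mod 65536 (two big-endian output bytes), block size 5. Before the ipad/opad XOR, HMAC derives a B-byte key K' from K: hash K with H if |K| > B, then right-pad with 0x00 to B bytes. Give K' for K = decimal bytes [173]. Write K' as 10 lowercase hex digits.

Key decimal bytes [173] = ad is 1 byte ≤ B = 5; zero-pad to 5 bytes: K' = ad 00 00 00 00.

ad00000000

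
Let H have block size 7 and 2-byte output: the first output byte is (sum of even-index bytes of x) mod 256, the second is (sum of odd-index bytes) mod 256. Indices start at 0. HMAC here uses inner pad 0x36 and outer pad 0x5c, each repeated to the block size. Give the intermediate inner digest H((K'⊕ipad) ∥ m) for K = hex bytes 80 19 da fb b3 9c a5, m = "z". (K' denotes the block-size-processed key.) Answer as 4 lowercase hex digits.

Key hex bytes 80 19 da fb b3 9c a5 is exactly B = 7 bytes: K' = 80 19 da fb b3 9c a5.
K' ⊕ ipad = b6 2f ec cd 85 aa 93.
Inner input = b6 2f ec cd 85 aa 93 ∥ 7a.
Inner hash: even-index sum = 698 mod 256 = 186; odd-index sum = 544 mod 256 = 32 → ba 20.

ba20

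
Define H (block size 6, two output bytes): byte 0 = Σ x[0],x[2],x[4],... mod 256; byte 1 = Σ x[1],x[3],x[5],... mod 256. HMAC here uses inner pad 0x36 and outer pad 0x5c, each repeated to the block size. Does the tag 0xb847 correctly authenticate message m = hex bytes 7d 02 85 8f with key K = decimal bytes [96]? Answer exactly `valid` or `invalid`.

Key decimal bytes [96] = 60 is 1 byte ≤ B = 6; zero-pad to 6 bytes: K' = 60 00 00 00 00 00.
K' ⊕ ipad = 56 36 36 36 36 36; K' ⊕ opad = 3c 5c 5c 5c 5c 5c.
Inner hash: even-index sum = 452 mod 256 = 196; odd-index sum = 307 mod 256 = 51 → c4 33.
Outer hash (recomputed tag): even-index sum = 440 mod 256 = 184; odd-index sum = 327 mod 256 = 71 → b8 47.
Recomputed tag = b847; claimed = b847 → match.

valid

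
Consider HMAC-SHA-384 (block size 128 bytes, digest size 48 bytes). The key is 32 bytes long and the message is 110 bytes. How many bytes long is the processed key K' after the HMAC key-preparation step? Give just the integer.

Key is 32 ≤ 128 bytes, zero-padded: |K'| = 128.

128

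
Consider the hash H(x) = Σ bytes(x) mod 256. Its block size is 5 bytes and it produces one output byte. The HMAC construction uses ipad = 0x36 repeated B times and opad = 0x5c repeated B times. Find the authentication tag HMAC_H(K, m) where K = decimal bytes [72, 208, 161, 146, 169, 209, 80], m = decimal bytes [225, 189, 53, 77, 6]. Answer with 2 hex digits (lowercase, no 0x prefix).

da

Key decimal bytes [72, 208, 161, 146, 169, 209, 80] = 48 d0 a1 92 a9 d1 50 is 7 bytes > B = 5, so hash it first: H(key) = 15, then zero-pad to 5 bytes: K' = 15 00 00 00 00.
K' ⊕ ipad = 23 36 36 36 36.  K' ⊕ opad = 49 5c 5c 5c 5c.
Inner input = (K'⊕ipad) ∥ m = 23 36 36 36 36 ∥ e1 bd 35 4d 06.
Inner hash: sum = 35+54+54+54+54+225+189+53+77+6 = 801; mod 256 = 33 → 21.
Outer input = (K'⊕opad) ∥ inner = 49 5c 5c 5c 5c ∥ 21.
Outer hash (tag): sum = 73+92+92+92+92+33 = 474; mod 256 = 218 → da.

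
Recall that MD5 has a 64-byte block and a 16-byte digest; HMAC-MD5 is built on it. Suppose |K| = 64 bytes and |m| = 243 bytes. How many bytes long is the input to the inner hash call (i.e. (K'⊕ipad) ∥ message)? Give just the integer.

Key is 64 ≤ 64 bytes, zero-padded: |K'| = 64.
Inner input = (K'⊕ipad) ∥ m → 64 + 243 = 307 bytes.

307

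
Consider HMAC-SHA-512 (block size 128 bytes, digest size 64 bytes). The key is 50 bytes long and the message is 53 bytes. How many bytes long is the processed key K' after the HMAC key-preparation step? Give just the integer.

128

Key is 50 ≤ 128 bytes, zero-padded: |K'| = 128.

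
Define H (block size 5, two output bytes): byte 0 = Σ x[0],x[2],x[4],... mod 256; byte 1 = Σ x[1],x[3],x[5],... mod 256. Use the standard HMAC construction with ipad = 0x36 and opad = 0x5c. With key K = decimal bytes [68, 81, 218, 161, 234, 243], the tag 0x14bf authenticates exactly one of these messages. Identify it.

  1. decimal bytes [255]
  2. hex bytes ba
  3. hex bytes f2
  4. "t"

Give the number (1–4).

1

Key decimal bytes [68, 81, 218, 161, 234, 243] = 44 51 da a1 ea f3 is 6 bytes > B = 5, so hash it first: H(key) = 08 e5, then zero-pad to 5 bytes: K' = 08 e5 00 00 00.
K' ⊕ ipad = 3e d3 36 36 36; K' ⊕ opad = 54 b9 5c 5c 5c.
m1: inner = H(3e d3 36 36 36 ff) = aa 08; tag = H(54 b9 5c 5c 5c aa 08) = 14bf ← matches
m2: inner = H(3e d3 36 36 36 ba) = aa c3; tag = H(54 b9 5c 5c 5c aa c3) = cfbf
m3: inner = H(3e d3 36 36 36 f2) = aa fb; tag = H(54 b9 5c 5c 5c aa fb) = 07bf
m4: inner = H(3e d3 36 36 36 74) = aa 7d; tag = H(54 b9 5c 5c 5c aa 7d) = 89bf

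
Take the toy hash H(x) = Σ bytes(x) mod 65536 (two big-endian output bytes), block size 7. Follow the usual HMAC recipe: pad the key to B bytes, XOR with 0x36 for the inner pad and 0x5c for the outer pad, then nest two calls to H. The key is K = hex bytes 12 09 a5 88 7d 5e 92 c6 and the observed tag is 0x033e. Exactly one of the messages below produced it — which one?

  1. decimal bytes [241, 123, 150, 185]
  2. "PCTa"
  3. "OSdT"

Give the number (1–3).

3

Key hex bytes 12 09 a5 88 7d 5e 92 c6 is 8 bytes > B = 7, so hash it first: H(key) = 03 7b, then zero-pad to 7 bytes: K' = 03 7b 00 00 00 00 00.
K' ⊕ ipad = 35 4d 36 36 36 36 36; K' ⊕ opad = 5f 27 5c 5c 5c 5c 5c.
m1: inner = H(35 4d 36 36 36 36 36 f1 7b 96 b9) = 04 4b; tag = H(5f 27 5c 5c 5c 5c 5c 04 4b) = 02a1
m2: inner = H(35 4d 36 36 36 36 36 50 43 54 61) = 02 d8; tag = H(5f 27 5c 5c 5c 5c 5c 02 d8) = 032c
m3: inner = H(35 4d 36 36 36 36 36 4f 53 64 54) = 02 ea; tag = H(5f 27 5c 5c 5c 5c 5c 02 ea) = 033e ← matches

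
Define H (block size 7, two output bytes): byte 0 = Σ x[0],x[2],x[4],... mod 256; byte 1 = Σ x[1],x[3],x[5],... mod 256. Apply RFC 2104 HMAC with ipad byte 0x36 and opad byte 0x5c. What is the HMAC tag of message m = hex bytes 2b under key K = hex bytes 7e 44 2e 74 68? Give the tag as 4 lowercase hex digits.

Key hex bytes 7e 44 2e 74 68 is 5 bytes ≤ B = 7; zero-pad to 7 bytes: K' = 7e 44 2e 74 68 00 00.
K' ⊕ ipad = 48 72 18 42 5e 36 36.  K' ⊕ opad = 22 18 72 28 34 5c 5c.
Inner input = (K'⊕ipad) ∥ m = 48 72 18 42 5e 36 36 ∥ 2b.
Inner hash: even-index sum = 244 mod 256 = 244; odd-index sum = 277 mod 256 = 21 → f4 15.
Outer input = (K'⊕opad) ∥ inner = 22 18 72 28 34 5c 5c ∥ f4 15.
Outer hash (tag): even-index sum = 313 mod 256 = 57; odd-index sum = 400 mod 256 = 144 → 39 90.

3990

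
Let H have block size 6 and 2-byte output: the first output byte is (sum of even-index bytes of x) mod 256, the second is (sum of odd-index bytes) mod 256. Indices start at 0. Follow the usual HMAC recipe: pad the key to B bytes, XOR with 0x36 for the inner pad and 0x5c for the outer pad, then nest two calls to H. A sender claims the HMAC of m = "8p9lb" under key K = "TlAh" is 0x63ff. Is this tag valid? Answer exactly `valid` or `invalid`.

invalid

Key "TlAh" = 54 6c 41 68 is 4 bytes ≤ B = 6; zero-pad to 6 bytes: K' = 54 6c 41 68 00 00.
K' ⊕ ipad = 62 5a 77 5e 36 36; K' ⊕ opad = 08 30 1d 34 5c 5c.
Inner hash: even-index sum = 482 mod 256 = 226; odd-index sum = 458 mod 256 = 202 → e2 ca.
Outer hash (recomputed tag): even-index sum = 355 mod 256 = 99; odd-index sum = 394 mod 256 = 138 → 63 8a.
Recomputed tag = 638a; claimed = 63ff → mismatch.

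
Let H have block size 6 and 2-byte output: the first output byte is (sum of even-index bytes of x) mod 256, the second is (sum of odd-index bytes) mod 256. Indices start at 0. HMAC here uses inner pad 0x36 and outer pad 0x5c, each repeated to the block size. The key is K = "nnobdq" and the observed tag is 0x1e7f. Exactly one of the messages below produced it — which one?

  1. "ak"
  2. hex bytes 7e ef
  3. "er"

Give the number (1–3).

Key "nnobdq" = 6e 6e 6f 62 64 71 is exactly B = 6 bytes: K' = 6e 6e 6f 62 64 71.
K' ⊕ ipad = 58 58 59 54 52 47; K' ⊕ opad = 32 32 33 3e 38 2d.
m1: inner = H(58 58 59 54 52 47 61 6b) = 64 5e; tag = H(32 32 33 3e 38 2d 64 5e) = 01fb
m2: inner = H(58 58 59 54 52 47 7e ef) = 81 e2; tag = H(32 32 33 3e 38 2d 81 e2) = 1e7f ← matches
m3: inner = H(58 58 59 54 52 47 65 72) = 68 65; tag = H(32 32 33 3e 38 2d 68 65) = 0502

2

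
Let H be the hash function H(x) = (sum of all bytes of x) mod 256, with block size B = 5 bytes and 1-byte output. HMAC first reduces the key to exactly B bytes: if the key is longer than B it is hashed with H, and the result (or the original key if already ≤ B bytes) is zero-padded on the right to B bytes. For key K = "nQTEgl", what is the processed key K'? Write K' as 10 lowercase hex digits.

2b00000000

|K| = 6 > B = 5, so first hash the key.
H(K): sum = 110+81+84+69+103+108 = 555; mod 256 = 43 → 2b.
Zero-pad H(K) = 2b to 5 bytes: K' = 2b 00 00 00 00.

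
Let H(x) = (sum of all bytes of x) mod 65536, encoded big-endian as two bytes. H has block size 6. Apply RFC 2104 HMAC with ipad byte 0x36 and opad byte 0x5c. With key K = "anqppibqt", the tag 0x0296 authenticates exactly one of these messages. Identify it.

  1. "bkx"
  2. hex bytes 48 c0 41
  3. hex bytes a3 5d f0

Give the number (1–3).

Key "anqppibqt" = 61 6e 71 70 70 69 62 71 74 is 9 bytes > B = 6, so hash it first: H(key) = 03 d0, then zero-pad to 6 bytes: K' = 03 d0 00 00 00 00.
K' ⊕ ipad = 35 e6 36 36 36 36; K' ⊕ opad = 5f 8c 5c 5c 5c 5c.
m1: inner = H(35 e6 36 36 36 36 62 6b 78) = 03 38; tag = H(5f 8c 5c 5c 5c 5c 03 38) = 0296 ← matches
m2: inner = H(35 e6 36 36 36 36 48 c0 41) = 03 3c; tag = H(5f 8c 5c 5c 5c 5c 03 3c) = 029a
m3: inner = H(35 e6 36 36 36 36 a3 5d f0) = 03 e3; tag = H(5f 8c 5c 5c 5c 5c 03 e3) = 0341

1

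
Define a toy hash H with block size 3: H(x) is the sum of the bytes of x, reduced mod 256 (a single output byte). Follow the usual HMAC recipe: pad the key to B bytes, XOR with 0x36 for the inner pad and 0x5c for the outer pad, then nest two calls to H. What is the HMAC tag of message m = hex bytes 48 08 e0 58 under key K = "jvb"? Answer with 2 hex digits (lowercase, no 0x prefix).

Key "jvb" = 6a 76 62 is exactly B = 3 bytes: K' = 6a 76 62.
K' ⊕ ipad = 5c 40 54.  K' ⊕ opad = 36 2a 3e.
Inner input = (K'⊕ipad) ∥ m = 5c 40 54 ∥ 48 08 e0 58.
Inner hash: sum = 92+64+84+72+8+224+88 = 632; mod 256 = 120 → 78.
Outer input = (K'⊕opad) ∥ inner = 36 2a 3e ∥ 78.
Outer hash (tag): sum = 54+42+62+120 = 278; mod 256 = 22 → 16.

16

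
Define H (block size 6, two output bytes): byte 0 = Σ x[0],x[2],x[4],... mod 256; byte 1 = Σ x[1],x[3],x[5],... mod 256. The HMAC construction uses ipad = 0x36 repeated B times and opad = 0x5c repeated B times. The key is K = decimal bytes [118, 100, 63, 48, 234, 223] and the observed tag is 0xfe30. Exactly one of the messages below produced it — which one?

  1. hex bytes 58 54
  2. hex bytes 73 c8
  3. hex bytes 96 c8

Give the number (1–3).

3

Key decimal bytes [118, 100, 63, 48, 234, 223] = 76 64 3f 30 ea df is exactly B = 6 bytes: K' = 76 64 3f 30 ea df.
K' ⊕ ipad = 40 52 09 06 dc e9; K' ⊕ opad = 2a 38 63 6c b6 83.
m1: inner = H(40 52 09 06 dc e9 58 54) = 7d 95; tag = H(2a 38 63 6c b6 83 7d 95) = c0bc
m2: inner = H(40 52 09 06 dc e9 73 c8) = 98 09; tag = H(2a 38 63 6c b6 83 98 09) = db30
m3: inner = H(40 52 09 06 dc e9 96 c8) = bb 09; tag = H(2a 38 63 6c b6 83 bb 09) = fe30 ← matches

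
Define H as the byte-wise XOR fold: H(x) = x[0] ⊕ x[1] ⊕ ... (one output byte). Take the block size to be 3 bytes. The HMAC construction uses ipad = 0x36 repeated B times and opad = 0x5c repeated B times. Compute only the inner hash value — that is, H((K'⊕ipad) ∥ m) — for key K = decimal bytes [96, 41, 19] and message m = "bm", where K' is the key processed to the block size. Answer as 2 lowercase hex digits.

63

Key decimal bytes [96, 41, 19] = 60 29 13 is exactly B = 3 bytes: K' = 60 29 13.
K' ⊕ ipad = 56 1f 25.
Inner input = 56 1f 25 ∥ 62 6d.
Inner hash: XOR 56⊕1f⊕25⊕62⊕6d = 63.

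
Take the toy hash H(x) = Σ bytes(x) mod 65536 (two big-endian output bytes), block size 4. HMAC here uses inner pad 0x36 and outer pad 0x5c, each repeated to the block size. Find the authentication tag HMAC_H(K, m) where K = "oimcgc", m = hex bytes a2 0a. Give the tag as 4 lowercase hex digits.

Key "oimcgc" = 6f 69 6d 63 67 63 is 6 bytes > B = 4, so hash it first: H(key) = 02 72, then zero-pad to 4 bytes: K' = 02 72 00 00.
K' ⊕ ipad = 34 44 36 36.  K' ⊕ opad = 5e 2e 5c 5c.
Inner input = (K'⊕ipad) ∥ m = 34 44 36 36 ∥ a2 0a.
Inner hash: sum = 52+68+54+54+162+10 = 400 → 01 90.
Outer input = (K'⊕opad) ∥ inner = 5e 2e 5c 5c ∥ 01 90.
Outer hash (tag): sum = 94+46+92+92+1+144 = 469 → 01 d5.

01d5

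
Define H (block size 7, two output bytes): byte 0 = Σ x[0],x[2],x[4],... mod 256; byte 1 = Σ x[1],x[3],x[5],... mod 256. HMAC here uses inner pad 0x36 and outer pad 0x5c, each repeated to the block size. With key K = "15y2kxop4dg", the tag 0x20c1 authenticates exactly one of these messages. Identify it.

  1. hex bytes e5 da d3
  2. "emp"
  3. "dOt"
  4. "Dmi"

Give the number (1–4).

Key "15y2kxop4dg" = 31 35 79 32 6b 78 6f 70 34 64 67 is 11 bytes > B = 7, so hash it first: H(key) = 1f b3, then zero-pad to 7 bytes: K' = 1f b3 00 00 00 00 00.
K' ⊕ ipad = 29 85 36 36 36 36 36; K' ⊕ opad = 43 ef 5c 5c 5c 5c 5c.
m1: inner = H(29 85 36 36 36 36 36 e5 da d3) = a5 a9; tag = H(43 ef 5c 5c 5c 5c 5c a5 a9) = 004c
m2: inner = H(29 85 36 36 36 36 36 65 6d 70) = 38 c6; tag = H(43 ef 5c 5c 5c 5c 5c 38 c6) = 1ddf
m3: inner = H(29 85 36 36 36 36 36 64 4f 74) = 1a c9; tag = H(43 ef 5c 5c 5c 5c 5c 1a c9) = 20c1 ← matches
m4: inner = H(29 85 36 36 36 36 36 44 6d 69) = 38 9e; tag = H(43 ef 5c 5c 5c 5c 5c 38 9e) = f5df

3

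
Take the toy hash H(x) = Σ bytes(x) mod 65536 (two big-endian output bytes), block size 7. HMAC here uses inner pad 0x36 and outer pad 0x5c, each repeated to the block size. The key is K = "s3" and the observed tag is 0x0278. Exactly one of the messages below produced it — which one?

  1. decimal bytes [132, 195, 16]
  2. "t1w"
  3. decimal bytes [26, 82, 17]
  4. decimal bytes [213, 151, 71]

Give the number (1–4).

Key "s3" = 73 33 is 2 bytes ≤ B = 7; zero-pad to 7 bytes: K' = 73 33 00 00 00 00 00.
K' ⊕ ipad = 45 05 36 36 36 36 36; K' ⊕ opad = 2f 6f 5c 5c 5c 5c 5c.
m1: inner = H(45 05 36 36 36 36 36 84 c3 10) = 02 af; tag = H(2f 6f 5c 5c 5c 5c 5c 02 af) = 031b
m2: inner = H(45 05 36 36 36 36 36 74 31 77) = 02 74; tag = H(2f 6f 5c 5c 5c 5c 5c 02 74) = 02e0
m3: inner = H(45 05 36 36 36 36 36 1a 52 11) = 01 d5; tag = H(2f 6f 5c 5c 5c 5c 5c 01 d5) = 0340
m4: inner = H(45 05 36 36 36 36 36 d5 97 47) = 03 0b; tag = H(2f 6f 5c 5c 5c 5c 5c 03 0b) = 0278 ← matches

4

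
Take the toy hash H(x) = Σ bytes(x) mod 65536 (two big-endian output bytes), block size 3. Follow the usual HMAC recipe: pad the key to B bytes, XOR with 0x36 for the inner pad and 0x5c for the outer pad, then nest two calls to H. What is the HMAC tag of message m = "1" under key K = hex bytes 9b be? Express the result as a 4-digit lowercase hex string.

02a2

Key hex bytes 9b be is 2 bytes ≤ B = 3; zero-pad to 3 bytes: K' = 9b be 00.
K' ⊕ ipad = ad 88 36.  K' ⊕ opad = c7 e2 5c.
Inner input = (K'⊕ipad) ∥ m = ad 88 36 ∥ 31.
Inner hash: sum = 173+136+54+49 = 412 → 01 9c.
Outer input = (K'⊕opad) ∥ inner = c7 e2 5c ∥ 01 9c.
Outer hash (tag): sum = 199+226+92+1+156 = 674 → 02 a2.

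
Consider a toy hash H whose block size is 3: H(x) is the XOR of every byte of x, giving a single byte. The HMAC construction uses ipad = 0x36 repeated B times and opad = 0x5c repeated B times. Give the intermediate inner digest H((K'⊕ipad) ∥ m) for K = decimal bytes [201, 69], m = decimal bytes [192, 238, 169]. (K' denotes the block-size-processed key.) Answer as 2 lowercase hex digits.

Key decimal bytes [201, 69] = c9 45 is 2 bytes ≤ B = 3; zero-pad to 3 bytes: K' = c9 45 00.
K' ⊕ ipad = ff 73 36.
Inner input = ff 73 36 ∥ c0 ee a9.
Inner hash: XOR ff⊕73⊕36⊕c0⊕ee⊕a9 = 3d.

3d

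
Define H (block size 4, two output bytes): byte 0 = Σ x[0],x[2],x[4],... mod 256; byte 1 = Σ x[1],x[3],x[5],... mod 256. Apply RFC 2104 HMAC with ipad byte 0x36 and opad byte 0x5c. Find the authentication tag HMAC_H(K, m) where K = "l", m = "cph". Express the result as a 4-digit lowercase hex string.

Key "l" = 6c is 1 byte ≤ B = 4; zero-pad to 4 bytes: K' = 6c 00 00 00.
K' ⊕ ipad = 5a 36 36 36.  K' ⊕ opad = 30 5c 5c 5c.
Inner input = (K'⊕ipad) ∥ m = 5a 36 36 36 ∥ 63 70 68.
Inner hash: even-index sum = 347 mod 256 = 91; odd-index sum = 220 mod 256 = 220 → 5b dc.
Outer input = (K'⊕opad) ∥ inner = 30 5c 5c 5c ∥ 5b dc.
Outer hash (tag): even-index sum = 231 mod 256 = 231; odd-index sum = 404 mod 256 = 148 → e7 94.

e794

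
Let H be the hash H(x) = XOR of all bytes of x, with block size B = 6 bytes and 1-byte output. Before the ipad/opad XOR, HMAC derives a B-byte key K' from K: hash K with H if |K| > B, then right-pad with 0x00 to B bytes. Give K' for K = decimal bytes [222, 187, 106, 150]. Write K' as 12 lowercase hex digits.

debb6a960000

Key decimal bytes [222, 187, 106, 150] = de bb 6a 96 is 4 bytes ≤ B = 6; zero-pad to 6 bytes: K' = de bb 6a 96 00 00.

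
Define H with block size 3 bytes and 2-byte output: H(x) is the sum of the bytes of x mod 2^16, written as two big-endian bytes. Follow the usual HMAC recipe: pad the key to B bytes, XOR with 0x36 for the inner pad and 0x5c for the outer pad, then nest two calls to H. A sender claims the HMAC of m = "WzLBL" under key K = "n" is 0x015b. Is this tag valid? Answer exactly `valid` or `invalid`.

Key "n" = 6e is 1 byte ≤ B = 3; zero-pad to 3 bytes: K' = 6e 00 00.
K' ⊕ ipad = 58 36 36; K' ⊕ opad = 32 5c 5c.
Inner hash: sum = 88+54+54+87+122+76+66+76 = 623 → 02 6f.
Outer hash (recomputed tag): sum = 50+92+92+2+111 = 347 → 01 5b.
Recomputed tag = 015b; claimed = 015b → match.

valid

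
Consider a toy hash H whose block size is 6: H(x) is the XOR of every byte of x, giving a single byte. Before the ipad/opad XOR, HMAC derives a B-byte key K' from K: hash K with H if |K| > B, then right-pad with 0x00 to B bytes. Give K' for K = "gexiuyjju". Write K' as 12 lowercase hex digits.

6a0000000000

|K| = 9 > B = 6, so first hash the key.
H(K): XOR 67⊕65⊕78⊕69⊕75⊕79⊕6a⊕6a⊕75 = 6a.
Zero-pad H(K) = 6a to 6 bytes: K' = 6a 00 00 00 00 00.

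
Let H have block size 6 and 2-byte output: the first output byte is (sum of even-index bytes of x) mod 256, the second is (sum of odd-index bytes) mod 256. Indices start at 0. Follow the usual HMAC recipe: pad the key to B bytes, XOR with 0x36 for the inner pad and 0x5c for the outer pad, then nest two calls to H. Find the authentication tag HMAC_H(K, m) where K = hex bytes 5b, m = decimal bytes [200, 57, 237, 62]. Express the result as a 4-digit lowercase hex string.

4d2d

Key hex bytes 5b is 1 byte ≤ B = 6; zero-pad to 6 bytes: K' = 5b 00 00 00 00 00.
K' ⊕ ipad = 6d 36 36 36 36 36.  K' ⊕ opad = 07 5c 5c 5c 5c 5c.
Inner input = (K'⊕ipad) ∥ m = 6d 36 36 36 36 36 ∥ c8 39 ed 3e.
Inner hash: even-index sum = 654 mod 256 = 142; odd-index sum = 281 mod 256 = 25 → 8e 19.
Outer input = (K'⊕opad) ∥ inner = 07 5c 5c 5c 5c 5c ∥ 8e 19.
Outer hash (tag): even-index sum = 333 mod 256 = 77; odd-index sum = 301 mod 256 = 45 → 4d 2d.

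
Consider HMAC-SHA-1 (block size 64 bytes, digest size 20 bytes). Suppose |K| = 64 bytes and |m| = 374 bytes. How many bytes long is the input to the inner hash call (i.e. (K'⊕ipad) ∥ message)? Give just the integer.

438

Key is 64 ≤ 64 bytes, zero-padded: |K'| = 64.
Inner input = (K'⊕ipad) ∥ m → 64 + 374 = 438 bytes.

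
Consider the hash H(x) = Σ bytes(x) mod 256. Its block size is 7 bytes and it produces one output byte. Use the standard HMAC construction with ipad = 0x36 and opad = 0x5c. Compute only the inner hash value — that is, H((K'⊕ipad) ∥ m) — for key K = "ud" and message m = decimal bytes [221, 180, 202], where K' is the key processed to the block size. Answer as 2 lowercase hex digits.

Key "ud" = 75 64 is 2 bytes ≤ B = 7; zero-pad to 7 bytes: K' = 75 64 00 00 00 00 00.
K' ⊕ ipad = 43 52 36 36 36 36 36.
Inner input = 43 52 36 36 36 36 36 ∥ dd b4 ca.
Inner hash: sum = 67+82+54+54+54+54+54+221+180+202 = 1022; mod 256 = 254 → fe.

fe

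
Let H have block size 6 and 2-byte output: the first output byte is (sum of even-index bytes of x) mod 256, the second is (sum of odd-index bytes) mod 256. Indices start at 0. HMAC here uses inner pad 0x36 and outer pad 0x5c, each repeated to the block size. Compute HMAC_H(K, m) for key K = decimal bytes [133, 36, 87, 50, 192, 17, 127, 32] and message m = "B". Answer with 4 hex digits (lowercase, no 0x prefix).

dab0

Key decimal bytes [133, 36, 87, 50, 192, 17, 127, 32] = 85 24 57 32 c0 11 7f 20 is 8 bytes > B = 6, so hash it first: H(key) = 1b 87, then zero-pad to 6 bytes: K' = 1b 87 00 00 00 00.
K' ⊕ ipad = 2d b1 36 36 36 36.  K' ⊕ opad = 47 db 5c 5c 5c 5c.
Inner input = (K'⊕ipad) ∥ m = 2d b1 36 36 36 36 ∥ 42.
Inner hash: even-index sum = 219 mod 256 = 219; odd-index sum = 285 mod 256 = 29 → db 1d.
Outer input = (K'⊕opad) ∥ inner = 47 db 5c 5c 5c 5c ∥ db 1d.
Outer hash (tag): even-index sum = 474 mod 256 = 218; odd-index sum = 432 mod 256 = 176 → da b0.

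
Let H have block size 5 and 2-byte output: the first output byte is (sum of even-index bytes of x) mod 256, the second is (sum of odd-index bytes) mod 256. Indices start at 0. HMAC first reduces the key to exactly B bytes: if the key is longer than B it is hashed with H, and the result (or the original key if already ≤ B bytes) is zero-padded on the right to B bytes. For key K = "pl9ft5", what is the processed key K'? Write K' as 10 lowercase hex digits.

1d07000000

|K| = 6 > B = 5, so first hash the key.
H(K): even-index sum = 285 mod 256 = 29; odd-index sum = 263 mod 256 = 7 → 1d 07.
Zero-pad H(K) = 1d 07 to 5 bytes: K' = 1d 07 00 00 00.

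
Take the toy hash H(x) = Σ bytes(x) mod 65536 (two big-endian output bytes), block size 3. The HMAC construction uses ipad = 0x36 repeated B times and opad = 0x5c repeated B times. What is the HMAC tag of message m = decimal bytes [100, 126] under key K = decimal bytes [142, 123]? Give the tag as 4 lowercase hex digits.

Key decimal bytes [142, 123] = 8e 7b is 2 bytes ≤ B = 3; zero-pad to 3 bytes: K' = 8e 7b 00.
K' ⊕ ipad = b8 4d 36.  K' ⊕ opad = d2 27 5c.
Inner input = (K'⊕ipad) ∥ m = b8 4d 36 ∥ 64 7e.
Inner hash: sum = 184+77+54+100+126 = 541 → 02 1d.
Outer input = (K'⊕opad) ∥ inner = d2 27 5c ∥ 02 1d.
Outer hash (tag): sum = 210+39+92+2+29 = 372 → 01 74.

0174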